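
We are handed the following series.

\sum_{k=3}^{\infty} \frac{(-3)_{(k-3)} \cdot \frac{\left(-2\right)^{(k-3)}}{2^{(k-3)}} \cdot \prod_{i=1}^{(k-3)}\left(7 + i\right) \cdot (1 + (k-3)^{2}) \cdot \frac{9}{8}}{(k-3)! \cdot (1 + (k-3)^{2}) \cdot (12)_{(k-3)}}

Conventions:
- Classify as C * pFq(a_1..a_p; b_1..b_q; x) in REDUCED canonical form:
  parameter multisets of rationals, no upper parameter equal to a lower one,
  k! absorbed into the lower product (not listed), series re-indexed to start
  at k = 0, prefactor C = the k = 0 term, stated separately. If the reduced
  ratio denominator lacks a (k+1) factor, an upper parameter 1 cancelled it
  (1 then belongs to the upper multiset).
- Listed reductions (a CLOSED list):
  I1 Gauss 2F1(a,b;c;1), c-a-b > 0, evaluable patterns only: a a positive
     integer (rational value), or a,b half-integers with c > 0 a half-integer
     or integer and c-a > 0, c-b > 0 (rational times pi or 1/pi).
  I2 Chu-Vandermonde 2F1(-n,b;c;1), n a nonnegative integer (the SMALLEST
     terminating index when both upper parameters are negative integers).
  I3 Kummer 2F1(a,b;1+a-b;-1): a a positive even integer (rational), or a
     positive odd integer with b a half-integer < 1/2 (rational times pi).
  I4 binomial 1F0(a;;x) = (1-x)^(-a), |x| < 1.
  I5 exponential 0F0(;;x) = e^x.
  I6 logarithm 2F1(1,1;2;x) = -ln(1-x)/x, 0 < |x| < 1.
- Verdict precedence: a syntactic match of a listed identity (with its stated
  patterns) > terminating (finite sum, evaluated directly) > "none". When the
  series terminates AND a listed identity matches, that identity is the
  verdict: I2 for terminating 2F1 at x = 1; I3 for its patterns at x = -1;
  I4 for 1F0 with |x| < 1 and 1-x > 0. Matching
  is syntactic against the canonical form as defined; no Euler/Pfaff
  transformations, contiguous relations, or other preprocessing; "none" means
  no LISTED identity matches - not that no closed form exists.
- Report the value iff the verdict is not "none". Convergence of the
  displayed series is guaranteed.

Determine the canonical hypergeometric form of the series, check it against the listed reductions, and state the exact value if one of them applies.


With C = \frac{9}{8}: the canonical form is 2F1(-3, 8; 12; -1). Verdict: this is Kummer's theorem (I3) (x = -1; c = 12 equals 1+a-b for upper {-3, 8}: listed pattern). Its exact value is \frac{297}{56}.

Key step: x = -1 and the factor k^2 + 1 cancels (top and bottom), leaving prefactor 9/8.
Adjacent-term ratio: r(k) = -1 * (k-3) (k+8) / [(k+12) (k+1)] - rational; roots negated = parameters, x = -1, C = \frac{9}{8}.


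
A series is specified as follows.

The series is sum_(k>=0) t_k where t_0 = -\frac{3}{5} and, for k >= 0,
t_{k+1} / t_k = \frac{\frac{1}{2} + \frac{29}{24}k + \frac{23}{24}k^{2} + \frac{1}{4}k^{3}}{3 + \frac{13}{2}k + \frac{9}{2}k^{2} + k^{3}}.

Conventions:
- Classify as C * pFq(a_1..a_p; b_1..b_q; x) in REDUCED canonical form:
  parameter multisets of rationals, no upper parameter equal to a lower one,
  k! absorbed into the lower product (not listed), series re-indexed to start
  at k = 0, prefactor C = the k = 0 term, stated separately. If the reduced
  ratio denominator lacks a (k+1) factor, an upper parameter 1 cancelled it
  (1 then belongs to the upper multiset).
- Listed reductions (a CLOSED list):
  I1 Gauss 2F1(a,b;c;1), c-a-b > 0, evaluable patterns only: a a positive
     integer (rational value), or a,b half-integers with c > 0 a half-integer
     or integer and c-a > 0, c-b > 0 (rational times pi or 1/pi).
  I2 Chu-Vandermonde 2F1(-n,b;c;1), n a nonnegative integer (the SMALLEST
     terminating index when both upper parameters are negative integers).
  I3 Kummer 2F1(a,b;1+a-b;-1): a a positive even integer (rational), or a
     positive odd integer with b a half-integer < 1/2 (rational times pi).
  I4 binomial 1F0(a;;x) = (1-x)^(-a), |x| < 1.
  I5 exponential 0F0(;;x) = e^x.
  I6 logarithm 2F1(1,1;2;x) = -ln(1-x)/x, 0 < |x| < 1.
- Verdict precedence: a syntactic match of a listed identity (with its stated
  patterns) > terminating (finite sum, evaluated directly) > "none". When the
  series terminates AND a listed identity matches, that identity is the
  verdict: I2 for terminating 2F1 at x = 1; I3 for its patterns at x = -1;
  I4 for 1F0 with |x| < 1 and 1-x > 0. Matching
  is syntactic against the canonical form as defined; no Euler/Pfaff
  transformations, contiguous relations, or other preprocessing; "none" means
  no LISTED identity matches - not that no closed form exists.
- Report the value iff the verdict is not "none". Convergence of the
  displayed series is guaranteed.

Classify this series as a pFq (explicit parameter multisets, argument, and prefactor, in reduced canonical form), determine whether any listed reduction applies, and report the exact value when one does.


Key step: with t_0 = -\frac{3}{5}, the ratio is unreduced: k + 3/2 divides both sides (C = -3/5, x = 1/4).
Consecutive-term ratio: r(k) = \frac{1}{4} * (k+1) (k+\frac{4}{3}) / [(k+2) (k+1)] ; factor over Q: parameters, x = \frac{1}{4}, and C = -\frac{3}{5}.

Canonical form: C = -\frac{3}{5} times 2F1 with upper {1, \frac{4}{3}}, lower {2}, x = \frac{1}{4}. Verdict: none - this 2F1 at x = \frac{1}{4} matches no listed pattern, and upper {1, \frac{4}{3}} holds no stopper.


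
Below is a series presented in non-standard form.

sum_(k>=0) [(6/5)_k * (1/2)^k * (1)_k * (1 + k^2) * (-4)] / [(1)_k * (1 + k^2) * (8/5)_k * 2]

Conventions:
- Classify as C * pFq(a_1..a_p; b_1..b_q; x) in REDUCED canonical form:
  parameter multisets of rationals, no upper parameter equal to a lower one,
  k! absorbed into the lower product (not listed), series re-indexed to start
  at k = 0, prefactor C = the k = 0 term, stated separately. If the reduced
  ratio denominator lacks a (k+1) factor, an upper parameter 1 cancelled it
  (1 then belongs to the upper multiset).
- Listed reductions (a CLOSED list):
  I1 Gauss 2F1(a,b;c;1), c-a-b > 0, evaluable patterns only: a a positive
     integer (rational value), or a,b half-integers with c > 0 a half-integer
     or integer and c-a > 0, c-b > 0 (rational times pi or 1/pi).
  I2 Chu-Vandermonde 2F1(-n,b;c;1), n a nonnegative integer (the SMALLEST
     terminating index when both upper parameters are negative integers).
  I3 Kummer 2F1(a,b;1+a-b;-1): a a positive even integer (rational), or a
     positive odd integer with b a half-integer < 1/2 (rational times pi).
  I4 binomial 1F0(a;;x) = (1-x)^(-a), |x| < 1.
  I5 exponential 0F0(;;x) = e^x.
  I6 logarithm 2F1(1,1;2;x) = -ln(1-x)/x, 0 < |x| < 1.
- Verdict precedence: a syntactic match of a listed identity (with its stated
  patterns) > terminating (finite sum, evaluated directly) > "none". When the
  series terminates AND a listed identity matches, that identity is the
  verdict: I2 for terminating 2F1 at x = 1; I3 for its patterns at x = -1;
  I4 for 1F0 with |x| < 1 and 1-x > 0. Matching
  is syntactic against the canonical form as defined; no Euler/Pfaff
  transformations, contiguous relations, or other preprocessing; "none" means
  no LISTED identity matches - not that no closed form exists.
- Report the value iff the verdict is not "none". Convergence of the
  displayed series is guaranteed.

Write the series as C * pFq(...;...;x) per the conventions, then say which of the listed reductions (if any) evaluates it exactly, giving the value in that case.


The series (x = 1/2) is 2F1: upper {1, 6/5}, lower {8/5}, prefactor -2. Verdict: none - at argument 1/2 the multisets {1, 6/5} ; {8/5} match no listed identity.

The tell: with t_0 = -2, the constant factors (C = -2, x = 1/2) combine into one prefactor.
Adjacent-term ratio: r(k) = (1/2) * (k+1) (k+6/5) / [(k+8/5) (k+1)] - rational in k, leading ratio (1/2); with t_0 = -2, classification follows.


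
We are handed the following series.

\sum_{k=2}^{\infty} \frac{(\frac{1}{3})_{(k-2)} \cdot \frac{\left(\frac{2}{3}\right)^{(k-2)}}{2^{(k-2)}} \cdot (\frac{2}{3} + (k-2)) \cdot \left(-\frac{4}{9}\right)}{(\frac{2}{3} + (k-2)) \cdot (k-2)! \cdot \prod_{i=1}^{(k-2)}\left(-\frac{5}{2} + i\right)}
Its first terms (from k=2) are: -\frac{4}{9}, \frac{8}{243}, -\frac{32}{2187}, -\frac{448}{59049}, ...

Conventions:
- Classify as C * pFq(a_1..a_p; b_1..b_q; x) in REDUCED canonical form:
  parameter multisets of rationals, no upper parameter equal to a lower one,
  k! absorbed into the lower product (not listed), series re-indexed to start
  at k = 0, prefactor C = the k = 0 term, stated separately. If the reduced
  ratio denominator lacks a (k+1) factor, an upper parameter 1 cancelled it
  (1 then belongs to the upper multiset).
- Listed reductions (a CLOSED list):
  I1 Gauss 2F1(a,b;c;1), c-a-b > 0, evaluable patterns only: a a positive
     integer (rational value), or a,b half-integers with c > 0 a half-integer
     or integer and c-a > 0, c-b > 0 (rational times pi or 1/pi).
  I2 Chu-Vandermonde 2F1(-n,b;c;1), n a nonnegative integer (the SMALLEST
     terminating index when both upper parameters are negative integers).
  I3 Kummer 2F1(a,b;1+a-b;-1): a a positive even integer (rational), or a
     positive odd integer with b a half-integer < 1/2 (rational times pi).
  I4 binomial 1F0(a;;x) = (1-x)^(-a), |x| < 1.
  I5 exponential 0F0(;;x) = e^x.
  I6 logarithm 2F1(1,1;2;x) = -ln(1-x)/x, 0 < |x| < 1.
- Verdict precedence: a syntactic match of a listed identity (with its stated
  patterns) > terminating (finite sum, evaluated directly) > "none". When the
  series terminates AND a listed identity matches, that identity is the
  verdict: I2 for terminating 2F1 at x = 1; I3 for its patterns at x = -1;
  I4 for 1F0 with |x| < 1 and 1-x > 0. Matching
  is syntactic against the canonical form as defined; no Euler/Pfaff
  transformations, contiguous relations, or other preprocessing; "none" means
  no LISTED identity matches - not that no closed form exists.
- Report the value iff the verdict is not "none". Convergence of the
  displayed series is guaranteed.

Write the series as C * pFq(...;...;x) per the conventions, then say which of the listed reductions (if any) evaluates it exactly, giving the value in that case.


At argument \frac{1}{3}: a 1F1 with upper {\frac{1}{3}}, lower {-\frac{3}{2}}, scaled by C = -\frac{4}{9}. Verdict: none. A 1F1 with upper {\frac{1}{3}} fits none of I1-I6 at x = \frac{1}{3}; the sum runs forever.

Key observation: with t_0 = -\frac{4}{9}, the lower running product (C = -4/9) is a rising factorial.
Step ratio: r(k) = \frac{1}{3} * (k+\frac{1}{3}) / [(k-\frac{3}{2}) (k+1)] - poly over poly, x = \frac{1}{3} from leading terms; C = -\frac{4}{9} at k = 0.


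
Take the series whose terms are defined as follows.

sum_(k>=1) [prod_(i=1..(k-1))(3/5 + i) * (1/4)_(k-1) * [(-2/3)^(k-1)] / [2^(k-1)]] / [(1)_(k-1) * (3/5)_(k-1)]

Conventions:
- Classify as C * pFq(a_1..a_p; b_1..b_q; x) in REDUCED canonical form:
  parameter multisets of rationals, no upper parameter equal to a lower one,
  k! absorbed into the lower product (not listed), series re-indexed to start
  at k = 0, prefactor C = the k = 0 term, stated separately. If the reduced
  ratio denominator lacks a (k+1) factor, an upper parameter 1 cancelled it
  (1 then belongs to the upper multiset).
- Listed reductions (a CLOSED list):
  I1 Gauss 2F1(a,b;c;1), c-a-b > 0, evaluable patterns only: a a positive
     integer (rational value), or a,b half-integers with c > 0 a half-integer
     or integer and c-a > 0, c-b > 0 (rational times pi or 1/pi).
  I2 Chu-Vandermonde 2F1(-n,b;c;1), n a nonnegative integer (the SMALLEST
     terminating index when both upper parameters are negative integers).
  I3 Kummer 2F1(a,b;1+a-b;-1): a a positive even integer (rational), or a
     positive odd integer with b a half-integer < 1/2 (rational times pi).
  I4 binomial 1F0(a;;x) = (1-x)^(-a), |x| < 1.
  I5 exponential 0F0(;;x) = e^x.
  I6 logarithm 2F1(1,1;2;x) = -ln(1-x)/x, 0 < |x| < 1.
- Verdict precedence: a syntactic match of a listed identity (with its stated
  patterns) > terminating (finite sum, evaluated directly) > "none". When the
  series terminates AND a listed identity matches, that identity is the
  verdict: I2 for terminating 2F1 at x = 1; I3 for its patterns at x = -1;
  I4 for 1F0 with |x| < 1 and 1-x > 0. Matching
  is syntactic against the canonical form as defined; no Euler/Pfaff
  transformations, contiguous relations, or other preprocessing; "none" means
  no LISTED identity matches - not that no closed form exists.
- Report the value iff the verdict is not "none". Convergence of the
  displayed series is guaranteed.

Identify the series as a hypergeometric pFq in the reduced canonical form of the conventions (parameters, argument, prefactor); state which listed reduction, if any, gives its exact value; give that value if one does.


x = -1/3 here; the reduced form reads 2F1, upper {1/4, 8/5}, lower {3/5}, C = 1. Verdict: none - this 2F1 at x = -1/3 matches no listed pattern, and upper {1/4, 8/5} holds no stopper.

First insight: t_0 = 1 here, and the running product (C = 1) telescopes to a rising factorial.
Term ratio: r(k) = (-1/3) * (k+1/4) (k+8/5) / [(k+3/5) (k+1)] - rational; roots negated = parameters, x = (-1/3), C = 1.


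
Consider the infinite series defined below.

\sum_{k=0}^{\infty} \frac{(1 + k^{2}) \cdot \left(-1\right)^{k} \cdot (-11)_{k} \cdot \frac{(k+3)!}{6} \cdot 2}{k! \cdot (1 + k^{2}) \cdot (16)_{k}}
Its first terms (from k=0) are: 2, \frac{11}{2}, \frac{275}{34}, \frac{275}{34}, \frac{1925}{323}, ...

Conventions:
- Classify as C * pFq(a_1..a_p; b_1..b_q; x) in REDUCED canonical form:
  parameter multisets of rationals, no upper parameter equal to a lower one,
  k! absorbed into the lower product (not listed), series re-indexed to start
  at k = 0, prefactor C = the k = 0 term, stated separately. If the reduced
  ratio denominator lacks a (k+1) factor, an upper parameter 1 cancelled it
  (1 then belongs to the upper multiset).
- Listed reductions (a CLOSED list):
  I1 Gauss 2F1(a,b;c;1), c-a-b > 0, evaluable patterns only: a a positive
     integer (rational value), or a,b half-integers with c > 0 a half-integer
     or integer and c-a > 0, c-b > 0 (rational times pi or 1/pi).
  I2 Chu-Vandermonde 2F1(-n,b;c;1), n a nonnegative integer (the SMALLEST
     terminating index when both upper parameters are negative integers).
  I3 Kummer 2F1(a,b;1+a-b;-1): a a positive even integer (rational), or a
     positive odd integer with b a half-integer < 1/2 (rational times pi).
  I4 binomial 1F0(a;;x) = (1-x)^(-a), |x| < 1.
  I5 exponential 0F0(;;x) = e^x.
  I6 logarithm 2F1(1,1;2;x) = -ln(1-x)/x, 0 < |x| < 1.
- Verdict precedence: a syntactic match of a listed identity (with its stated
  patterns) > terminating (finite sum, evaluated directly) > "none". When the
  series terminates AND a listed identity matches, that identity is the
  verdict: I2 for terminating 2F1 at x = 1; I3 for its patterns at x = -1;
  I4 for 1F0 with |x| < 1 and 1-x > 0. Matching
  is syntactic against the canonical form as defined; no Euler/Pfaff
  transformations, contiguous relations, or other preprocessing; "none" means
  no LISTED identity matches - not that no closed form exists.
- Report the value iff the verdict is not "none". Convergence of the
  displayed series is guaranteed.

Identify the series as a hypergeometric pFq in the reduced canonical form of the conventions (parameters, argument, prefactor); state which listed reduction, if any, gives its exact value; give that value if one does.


Reduced: x = -1, 2F1, upper = {-11, 4}, lower = {16}, C = 2. Verdict: Kummer (I3) matches (x = -1; c = 16 equals 1+a-b for upper {-11, 4}: listed pattern). Its exact value is 35.

First insight: with t_0 = 2, k^2 + 1 divides numerator and denominator alike; C = 2, x = -1 after cancelling.
Consecutive-term ratio: r(k) = -1 * (k-11) (k+4) / [(k+16) (k+1)] - rational in k, leading ratio -1; with t_0 = 2, classification follows.


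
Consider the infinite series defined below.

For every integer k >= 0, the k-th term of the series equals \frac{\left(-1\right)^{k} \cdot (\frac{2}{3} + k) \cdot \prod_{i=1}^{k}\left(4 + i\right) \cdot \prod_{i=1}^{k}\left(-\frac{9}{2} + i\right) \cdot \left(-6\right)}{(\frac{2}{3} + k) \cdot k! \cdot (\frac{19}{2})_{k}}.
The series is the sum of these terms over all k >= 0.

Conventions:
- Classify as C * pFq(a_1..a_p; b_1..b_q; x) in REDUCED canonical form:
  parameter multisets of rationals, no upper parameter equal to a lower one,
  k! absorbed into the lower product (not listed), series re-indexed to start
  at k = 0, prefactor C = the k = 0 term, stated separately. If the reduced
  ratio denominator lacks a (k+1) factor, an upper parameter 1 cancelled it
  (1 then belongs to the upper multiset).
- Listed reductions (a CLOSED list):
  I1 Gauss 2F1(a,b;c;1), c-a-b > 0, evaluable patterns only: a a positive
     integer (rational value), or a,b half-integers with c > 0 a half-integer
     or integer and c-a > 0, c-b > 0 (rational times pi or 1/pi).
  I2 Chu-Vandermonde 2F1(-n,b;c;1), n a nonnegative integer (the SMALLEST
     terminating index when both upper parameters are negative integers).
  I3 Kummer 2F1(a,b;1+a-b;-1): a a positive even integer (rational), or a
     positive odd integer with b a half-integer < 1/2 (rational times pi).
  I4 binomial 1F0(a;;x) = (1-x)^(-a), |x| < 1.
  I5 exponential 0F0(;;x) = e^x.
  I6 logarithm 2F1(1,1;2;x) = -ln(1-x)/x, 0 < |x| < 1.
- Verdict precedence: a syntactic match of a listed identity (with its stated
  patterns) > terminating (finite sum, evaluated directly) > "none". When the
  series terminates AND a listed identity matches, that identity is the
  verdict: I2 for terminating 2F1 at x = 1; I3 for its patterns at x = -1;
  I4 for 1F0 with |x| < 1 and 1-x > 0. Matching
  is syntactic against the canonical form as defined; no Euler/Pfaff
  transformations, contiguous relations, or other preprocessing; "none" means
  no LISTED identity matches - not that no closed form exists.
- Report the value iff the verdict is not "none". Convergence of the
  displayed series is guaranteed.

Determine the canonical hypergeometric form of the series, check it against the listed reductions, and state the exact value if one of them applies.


Reduced: x = -1, 2F1, upper = {-\frac{7}{2}, 5}, lower = {\frac{19}{2}}, C = -6. Verdict: the Kummer evaluation I3 applies (x = -1; c = \frac{19}{2} equals 1+a-b for upper {-\frac{7}{2}, 5}: listed pattern). Hence: \left(-\frac{2297295}{262144}\right) \cdot \pi.

Key observation: x = -1 and the running product (C = -6, x = -1) telescopes to a rising factorial.
Step ratio: r(k) = -1 * (k-\frac{7}{2}) (k+5) / [(k+\frac{19}{2}) (k+1)] - rational in k. x = -1; t_0 = -6; negate the roots.


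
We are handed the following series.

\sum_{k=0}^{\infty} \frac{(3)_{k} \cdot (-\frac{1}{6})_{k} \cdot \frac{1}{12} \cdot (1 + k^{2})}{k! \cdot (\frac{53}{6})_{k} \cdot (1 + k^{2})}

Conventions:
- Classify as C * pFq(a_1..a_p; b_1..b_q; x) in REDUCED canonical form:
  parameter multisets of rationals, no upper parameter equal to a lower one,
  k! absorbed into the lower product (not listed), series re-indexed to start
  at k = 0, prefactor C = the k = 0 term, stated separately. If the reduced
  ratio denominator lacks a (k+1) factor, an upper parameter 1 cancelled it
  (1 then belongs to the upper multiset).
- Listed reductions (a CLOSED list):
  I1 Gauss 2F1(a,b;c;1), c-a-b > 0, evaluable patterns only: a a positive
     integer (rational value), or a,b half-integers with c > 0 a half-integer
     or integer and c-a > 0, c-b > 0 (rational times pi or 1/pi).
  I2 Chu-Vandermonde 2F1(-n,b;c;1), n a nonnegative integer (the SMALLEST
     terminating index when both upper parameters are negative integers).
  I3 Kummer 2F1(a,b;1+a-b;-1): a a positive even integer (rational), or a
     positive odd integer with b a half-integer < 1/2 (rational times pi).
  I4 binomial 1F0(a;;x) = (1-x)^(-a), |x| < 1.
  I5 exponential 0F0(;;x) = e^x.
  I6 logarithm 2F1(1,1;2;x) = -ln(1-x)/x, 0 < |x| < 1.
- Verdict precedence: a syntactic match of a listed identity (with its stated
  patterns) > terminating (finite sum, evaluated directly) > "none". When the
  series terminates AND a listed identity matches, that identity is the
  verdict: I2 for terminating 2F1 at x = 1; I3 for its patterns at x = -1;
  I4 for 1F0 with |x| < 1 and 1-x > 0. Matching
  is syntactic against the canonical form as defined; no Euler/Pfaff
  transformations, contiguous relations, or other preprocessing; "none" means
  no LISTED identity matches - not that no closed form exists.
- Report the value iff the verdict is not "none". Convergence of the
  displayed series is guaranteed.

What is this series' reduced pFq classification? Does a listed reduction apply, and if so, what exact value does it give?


First insight: from the first term \frac{1}{12}: striking the common factor k^2 + 1 reduces the term (C = 1/12).
Consecutive-term ratio: r(k) = 1 * (k-\frac{1}{6}) (k+3) / [(k+\frac{53}{6}) (k+1)] - poly over poly, x = 1 from leading terms; C = \frac{1}{12} at k = 0.

Prefactor \frac{1}{12}, argument 1: 2F1 with upper {-\frac{1}{6}, 3} over lower {\frac{53}{6}}. Verdict (x = 1): the Gauss summation I1 applies (x = 1: the Gamma ratio telescopes since c-a-b = 6 > 0 and a = 3 in Z>0). Its exact value is \frac{9635}{124416}.


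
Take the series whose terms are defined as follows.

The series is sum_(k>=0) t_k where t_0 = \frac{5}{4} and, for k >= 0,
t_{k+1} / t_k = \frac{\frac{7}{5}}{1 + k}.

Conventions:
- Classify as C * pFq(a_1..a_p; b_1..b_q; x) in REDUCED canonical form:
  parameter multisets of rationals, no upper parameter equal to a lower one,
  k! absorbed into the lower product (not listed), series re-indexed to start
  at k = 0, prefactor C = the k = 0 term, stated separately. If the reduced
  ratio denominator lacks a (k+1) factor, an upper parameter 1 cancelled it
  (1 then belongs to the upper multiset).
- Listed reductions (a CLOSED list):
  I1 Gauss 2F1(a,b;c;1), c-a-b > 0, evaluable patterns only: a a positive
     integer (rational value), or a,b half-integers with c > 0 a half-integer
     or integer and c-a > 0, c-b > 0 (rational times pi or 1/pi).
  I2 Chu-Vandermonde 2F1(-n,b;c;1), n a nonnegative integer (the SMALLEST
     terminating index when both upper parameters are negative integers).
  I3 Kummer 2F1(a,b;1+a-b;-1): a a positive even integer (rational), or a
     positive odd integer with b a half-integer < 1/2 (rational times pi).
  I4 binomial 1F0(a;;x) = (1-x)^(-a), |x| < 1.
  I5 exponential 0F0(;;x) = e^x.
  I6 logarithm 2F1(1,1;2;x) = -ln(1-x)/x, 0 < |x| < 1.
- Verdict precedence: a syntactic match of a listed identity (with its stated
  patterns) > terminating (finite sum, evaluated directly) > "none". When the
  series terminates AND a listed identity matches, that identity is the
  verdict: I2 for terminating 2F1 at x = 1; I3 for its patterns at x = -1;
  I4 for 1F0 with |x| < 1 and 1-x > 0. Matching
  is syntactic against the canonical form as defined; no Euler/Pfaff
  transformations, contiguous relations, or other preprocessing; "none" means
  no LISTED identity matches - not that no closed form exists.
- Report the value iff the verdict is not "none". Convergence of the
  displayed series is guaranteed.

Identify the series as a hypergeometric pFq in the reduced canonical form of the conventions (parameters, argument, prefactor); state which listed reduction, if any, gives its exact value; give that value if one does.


x = \frac{7}{5} here; the reduced form reads 0F0, upper {-}, lower {-}, C = \frac{5}{4}. Verdict: the I5 exponential reduction fires (the 0F0 exponential series at x = \frac{7}{5}). Exact value: \frac{5}{4} \cdot e^{\frac{7}{5}}.

The tell: t_0 = \frac{5}{4} here, and roots of the ratio polynomials (C = 5/4) are the negated parameters.
Term ratio: r(k) = \frac{7}{5} * 1 / [(k+1)] - rational in k. x = \frac{7}{5}; t_0 = \frac{5}{4}; negate the roots.


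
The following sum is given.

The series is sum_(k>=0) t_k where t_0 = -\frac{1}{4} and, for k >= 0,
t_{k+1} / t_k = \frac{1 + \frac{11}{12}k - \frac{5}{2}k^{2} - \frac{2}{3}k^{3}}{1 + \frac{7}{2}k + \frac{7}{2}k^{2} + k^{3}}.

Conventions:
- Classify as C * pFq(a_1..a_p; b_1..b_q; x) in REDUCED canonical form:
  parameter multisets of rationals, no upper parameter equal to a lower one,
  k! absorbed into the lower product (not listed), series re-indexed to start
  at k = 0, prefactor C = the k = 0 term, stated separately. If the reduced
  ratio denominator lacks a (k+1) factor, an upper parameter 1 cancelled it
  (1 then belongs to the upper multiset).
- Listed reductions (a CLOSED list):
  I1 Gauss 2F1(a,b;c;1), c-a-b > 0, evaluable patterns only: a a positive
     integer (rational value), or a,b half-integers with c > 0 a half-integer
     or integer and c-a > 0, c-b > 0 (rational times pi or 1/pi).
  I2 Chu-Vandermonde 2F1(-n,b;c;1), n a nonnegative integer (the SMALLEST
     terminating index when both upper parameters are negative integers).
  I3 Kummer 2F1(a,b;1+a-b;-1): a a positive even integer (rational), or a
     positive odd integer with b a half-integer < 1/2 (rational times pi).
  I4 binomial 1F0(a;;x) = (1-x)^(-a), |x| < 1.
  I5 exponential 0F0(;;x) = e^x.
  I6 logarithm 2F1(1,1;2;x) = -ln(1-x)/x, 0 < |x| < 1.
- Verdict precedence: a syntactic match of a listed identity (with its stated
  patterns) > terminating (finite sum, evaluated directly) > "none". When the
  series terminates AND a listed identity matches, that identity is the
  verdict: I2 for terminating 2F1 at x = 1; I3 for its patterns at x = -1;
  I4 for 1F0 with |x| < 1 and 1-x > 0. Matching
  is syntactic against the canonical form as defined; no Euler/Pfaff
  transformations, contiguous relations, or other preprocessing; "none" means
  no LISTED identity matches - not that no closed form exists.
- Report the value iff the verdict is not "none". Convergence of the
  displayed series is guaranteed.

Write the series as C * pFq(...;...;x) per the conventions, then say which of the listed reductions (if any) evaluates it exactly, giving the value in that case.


This is -\frac{1}{4} * 2F1(-\frac{3}{4}, 4; 2; -\frac{2}{3}) in reduced canonical form. Verdict: none. No listed pattern accepts 2F1(-\frac{3}{4}, 4; 2; -\frac{2}{3}).

The tell: x = -\frac{2}{3} and the expanded ratio factors over Q; C = -1/4, x = -2/3, roots give parameters.
Consecutive-term ratio: r(k) = -\frac{2}{3} * (k-\frac{3}{4}) (k+4) / [(k+2) (k+1)] ; factor over Q: parameters, x = -\frac{2}{3}, and C = -\frac{1}{4}.


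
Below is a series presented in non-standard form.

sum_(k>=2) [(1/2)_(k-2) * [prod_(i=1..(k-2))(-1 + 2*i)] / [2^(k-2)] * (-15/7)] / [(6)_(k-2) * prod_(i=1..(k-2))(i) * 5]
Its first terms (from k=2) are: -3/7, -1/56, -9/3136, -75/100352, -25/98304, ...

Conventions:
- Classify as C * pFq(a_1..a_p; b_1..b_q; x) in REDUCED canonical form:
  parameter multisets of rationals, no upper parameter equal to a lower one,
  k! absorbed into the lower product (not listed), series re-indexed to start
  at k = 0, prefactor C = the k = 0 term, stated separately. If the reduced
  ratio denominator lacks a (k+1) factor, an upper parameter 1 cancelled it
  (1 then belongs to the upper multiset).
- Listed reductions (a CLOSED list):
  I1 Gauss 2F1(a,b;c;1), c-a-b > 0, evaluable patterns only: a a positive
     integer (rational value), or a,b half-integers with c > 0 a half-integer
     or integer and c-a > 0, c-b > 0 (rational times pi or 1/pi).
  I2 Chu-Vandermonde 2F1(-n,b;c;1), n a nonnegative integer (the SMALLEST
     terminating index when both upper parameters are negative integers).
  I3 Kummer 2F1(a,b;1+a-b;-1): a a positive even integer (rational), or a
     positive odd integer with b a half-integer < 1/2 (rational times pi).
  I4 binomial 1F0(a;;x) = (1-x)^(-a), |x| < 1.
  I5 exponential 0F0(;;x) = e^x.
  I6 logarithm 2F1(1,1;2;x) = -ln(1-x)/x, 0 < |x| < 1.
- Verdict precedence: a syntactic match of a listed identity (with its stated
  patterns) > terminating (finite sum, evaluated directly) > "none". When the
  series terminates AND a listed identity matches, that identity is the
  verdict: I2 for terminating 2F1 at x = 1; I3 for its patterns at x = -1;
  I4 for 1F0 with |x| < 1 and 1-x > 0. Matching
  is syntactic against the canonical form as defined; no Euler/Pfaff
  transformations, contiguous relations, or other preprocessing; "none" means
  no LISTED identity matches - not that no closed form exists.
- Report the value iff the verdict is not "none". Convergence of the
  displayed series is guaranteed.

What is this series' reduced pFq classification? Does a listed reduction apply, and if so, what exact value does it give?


The series (x = 1) is 2F1: upper {1/2, 1/2}, lower {6}, prefactor -3/7. Verdict at x = 1: Gauss's theorem I1 (half-integer case) matches (x = 1; upper {1/2, 1/2} half-integers, c = 6 in the evaluable pattern). Exact value: (-65536/46305) / pi.

Key observation: x = 1 and the product of the first k integers (prefactor -3/7) is k!.
Consecutive-term ratio: r(k) = 1 * (k+1/2) (k+1/2) / [(k+6) (k+1)] - rational; roots negated = parameters, x = 1, C = -3/7.


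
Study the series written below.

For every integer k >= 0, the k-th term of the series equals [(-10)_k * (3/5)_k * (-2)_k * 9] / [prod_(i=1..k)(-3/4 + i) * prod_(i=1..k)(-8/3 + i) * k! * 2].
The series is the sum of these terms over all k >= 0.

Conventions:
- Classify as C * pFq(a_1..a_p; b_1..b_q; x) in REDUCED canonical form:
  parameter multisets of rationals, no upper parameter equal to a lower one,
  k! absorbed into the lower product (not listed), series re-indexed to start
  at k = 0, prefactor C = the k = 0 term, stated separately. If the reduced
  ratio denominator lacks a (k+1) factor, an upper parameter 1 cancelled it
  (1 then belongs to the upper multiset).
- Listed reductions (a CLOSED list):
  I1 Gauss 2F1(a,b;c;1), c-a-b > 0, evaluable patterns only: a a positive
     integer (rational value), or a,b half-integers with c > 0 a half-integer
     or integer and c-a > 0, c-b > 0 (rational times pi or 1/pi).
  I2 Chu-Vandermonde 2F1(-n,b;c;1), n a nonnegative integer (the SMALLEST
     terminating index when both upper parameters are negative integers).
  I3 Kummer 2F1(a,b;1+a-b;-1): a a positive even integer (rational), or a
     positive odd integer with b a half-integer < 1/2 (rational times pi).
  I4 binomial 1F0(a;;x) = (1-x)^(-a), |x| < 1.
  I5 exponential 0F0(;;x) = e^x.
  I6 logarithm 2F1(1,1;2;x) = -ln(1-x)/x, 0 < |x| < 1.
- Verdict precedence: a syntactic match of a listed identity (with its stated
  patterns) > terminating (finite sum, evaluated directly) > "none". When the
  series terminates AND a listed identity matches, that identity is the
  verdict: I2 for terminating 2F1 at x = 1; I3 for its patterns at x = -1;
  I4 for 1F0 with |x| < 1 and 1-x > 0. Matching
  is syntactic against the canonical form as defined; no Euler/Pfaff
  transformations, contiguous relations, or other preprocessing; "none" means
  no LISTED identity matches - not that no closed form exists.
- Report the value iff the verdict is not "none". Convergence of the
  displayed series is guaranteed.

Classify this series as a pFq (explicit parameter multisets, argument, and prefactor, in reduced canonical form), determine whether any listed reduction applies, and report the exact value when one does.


Canonical form: C = 9/2 times 3F2 with upper {-10, -2, 3/5}, lower {-5/3, 1/4}, x = 1. Verdict: terminating - upper parameter -2 makes this a finite sum (last index 2), evaluated exactly. Exact value: 248661/250.

Structural cue: t_0 = 9/2 here, and the lower running product (C = 9/2) is a rising factorial.
Adjacent-term ratio: r(k) = 1 * (k-10) (k-2) (k+3/5) / [(k-5/3) (k+1/4) (k+1)] - rational in k. x = 1; t_0 = 9/2; negate the roots.


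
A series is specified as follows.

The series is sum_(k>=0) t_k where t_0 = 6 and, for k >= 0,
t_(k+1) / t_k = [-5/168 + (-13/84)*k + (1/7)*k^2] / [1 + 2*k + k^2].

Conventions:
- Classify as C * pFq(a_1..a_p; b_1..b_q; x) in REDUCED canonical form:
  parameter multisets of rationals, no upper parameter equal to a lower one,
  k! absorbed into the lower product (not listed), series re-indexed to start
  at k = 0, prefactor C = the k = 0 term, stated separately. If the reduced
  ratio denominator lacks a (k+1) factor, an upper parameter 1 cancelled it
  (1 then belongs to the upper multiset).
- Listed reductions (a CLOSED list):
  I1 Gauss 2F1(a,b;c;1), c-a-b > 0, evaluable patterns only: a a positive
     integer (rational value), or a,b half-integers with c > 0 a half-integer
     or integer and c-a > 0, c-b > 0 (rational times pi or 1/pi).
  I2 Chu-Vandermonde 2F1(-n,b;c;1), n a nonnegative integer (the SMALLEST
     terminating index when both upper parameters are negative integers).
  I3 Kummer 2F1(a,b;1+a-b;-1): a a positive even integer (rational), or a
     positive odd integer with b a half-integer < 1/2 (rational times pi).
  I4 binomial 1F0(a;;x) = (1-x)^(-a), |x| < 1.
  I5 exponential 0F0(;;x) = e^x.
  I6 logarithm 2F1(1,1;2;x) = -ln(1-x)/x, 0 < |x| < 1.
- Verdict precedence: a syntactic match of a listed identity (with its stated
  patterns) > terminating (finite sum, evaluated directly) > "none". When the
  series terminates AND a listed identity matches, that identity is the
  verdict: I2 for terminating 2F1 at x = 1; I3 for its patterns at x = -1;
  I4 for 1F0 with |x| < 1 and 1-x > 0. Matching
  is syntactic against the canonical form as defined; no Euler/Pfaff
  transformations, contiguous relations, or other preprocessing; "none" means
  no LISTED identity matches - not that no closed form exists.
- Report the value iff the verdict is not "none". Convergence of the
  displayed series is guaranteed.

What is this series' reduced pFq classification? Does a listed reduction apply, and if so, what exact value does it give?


Key step: with t_0 = 6, roots of the ratio polynomials (prefactor 6) are the negated parameters.
Adjacent-term ratio: r(k) = (1/7) * (k-5/4) (k+1/6) / [(k+1) (k+1)] - rational in k, leading ratio (1/7); with t_0 = 6, classification follows.

Classification (C = 6): 2F1 with upper {-5/4, 1/6}, lower {1}, argument x = 1/7. Verdict: none (x = 1/7): each listed identity misses the multisets {-5/4, 1/6} ; {1}.


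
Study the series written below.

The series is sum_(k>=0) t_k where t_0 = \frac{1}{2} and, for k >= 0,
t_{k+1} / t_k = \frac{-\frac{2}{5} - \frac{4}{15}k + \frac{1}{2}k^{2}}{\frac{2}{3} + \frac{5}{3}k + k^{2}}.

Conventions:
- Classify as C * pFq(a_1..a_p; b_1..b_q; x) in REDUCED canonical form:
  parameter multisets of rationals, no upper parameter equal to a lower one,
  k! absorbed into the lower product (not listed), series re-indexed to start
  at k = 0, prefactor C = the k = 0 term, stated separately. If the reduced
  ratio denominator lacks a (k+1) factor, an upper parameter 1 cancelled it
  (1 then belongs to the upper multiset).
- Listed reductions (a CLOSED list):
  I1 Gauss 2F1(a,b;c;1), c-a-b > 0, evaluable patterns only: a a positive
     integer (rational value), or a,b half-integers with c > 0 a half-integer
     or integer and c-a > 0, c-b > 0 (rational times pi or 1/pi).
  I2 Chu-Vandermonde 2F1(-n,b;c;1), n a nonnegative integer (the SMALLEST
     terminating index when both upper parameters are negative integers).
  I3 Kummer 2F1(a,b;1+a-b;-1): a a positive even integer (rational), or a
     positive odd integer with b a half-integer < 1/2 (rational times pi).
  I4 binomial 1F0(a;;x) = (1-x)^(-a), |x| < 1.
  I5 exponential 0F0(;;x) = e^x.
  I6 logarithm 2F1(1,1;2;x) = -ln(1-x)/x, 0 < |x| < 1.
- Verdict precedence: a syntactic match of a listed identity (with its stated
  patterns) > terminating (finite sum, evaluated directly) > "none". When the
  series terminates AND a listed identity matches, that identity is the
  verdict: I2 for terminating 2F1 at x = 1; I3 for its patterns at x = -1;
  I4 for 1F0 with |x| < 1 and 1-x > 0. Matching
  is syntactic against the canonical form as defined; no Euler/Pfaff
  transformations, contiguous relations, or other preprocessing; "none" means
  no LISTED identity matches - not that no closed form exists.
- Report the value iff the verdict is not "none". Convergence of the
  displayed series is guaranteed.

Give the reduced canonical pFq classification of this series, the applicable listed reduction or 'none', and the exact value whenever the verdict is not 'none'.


Structural cue: with t_0 = \frac{1}{2}, factor the ratio over Q (C = 1/2): negated roots = parameters.
Adjacent-term ratio: r(k) = \frac{1}{2} * (k-\frac{6}{5}) / [(k+1)] - rational in k, leading ratio \frac{1}{2}; with t_0 = \frac{1}{2}, classification follows.

This is \frac{1}{2} * 1F0(-\frac{6}{5}; -; \frac{1}{2}) in reduced canonical form. Verdict (x = \frac{1}{2}): the I4 binomial reduction applies (the 1F0 binomial series: exponent 6/5, x = \frac{1}{2}). Exact value: \frac{1}{2} \cdot \left(\frac{1}{2}\right)^{\frac{6}{5}}.


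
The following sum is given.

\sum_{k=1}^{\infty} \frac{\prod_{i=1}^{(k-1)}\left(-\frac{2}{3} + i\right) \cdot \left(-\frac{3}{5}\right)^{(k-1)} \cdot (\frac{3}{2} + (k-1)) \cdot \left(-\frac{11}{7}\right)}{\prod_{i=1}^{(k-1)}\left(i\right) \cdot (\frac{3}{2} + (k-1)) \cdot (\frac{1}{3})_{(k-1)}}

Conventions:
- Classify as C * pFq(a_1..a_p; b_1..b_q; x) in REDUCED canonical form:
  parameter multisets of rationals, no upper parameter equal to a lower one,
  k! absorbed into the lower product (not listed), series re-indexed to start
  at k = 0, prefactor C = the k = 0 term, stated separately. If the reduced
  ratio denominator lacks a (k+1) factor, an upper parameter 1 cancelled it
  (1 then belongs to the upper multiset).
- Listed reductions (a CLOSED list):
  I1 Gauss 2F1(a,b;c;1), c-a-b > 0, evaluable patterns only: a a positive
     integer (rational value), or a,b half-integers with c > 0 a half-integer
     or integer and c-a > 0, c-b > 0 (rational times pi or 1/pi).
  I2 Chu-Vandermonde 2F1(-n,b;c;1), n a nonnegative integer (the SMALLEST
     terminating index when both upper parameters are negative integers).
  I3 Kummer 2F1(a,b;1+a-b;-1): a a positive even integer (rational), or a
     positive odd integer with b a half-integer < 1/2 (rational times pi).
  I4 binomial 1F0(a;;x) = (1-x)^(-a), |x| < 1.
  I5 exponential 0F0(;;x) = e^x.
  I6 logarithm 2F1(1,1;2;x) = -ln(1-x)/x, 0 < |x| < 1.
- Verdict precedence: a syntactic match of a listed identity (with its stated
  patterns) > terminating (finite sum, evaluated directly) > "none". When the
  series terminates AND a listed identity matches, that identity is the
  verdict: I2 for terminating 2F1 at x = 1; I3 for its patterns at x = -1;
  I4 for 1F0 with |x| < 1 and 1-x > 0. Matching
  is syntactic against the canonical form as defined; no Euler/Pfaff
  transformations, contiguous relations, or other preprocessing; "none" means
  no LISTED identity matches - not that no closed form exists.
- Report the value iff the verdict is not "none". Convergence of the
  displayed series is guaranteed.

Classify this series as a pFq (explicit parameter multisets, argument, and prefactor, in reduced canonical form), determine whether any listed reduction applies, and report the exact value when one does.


This is -\frac{11}{7} * 0F0(-; -; -\frac{3}{5}) in reduced canonical form. Verdict (x = -\frac{3}{5}): the exponential series (I5) applies (the 0F0 exponential series at x = -\frac{3}{5}). Sum: \left(-\frac{11}{7}\right) \cdot e^{-\frac{3}{5}}.

Key step: with t_0 = -\frac{11}{7}, k + 3/2 divides numerator and denominator alike; prefactor -11/7 after cancelling.
Consecutive-term ratio: r(k) = -\frac{3}{5} * 1 / [(k+1)] ; factor over Q: parameters, x = -\frac{3}{5}, and C = -\frac{11}{7}.


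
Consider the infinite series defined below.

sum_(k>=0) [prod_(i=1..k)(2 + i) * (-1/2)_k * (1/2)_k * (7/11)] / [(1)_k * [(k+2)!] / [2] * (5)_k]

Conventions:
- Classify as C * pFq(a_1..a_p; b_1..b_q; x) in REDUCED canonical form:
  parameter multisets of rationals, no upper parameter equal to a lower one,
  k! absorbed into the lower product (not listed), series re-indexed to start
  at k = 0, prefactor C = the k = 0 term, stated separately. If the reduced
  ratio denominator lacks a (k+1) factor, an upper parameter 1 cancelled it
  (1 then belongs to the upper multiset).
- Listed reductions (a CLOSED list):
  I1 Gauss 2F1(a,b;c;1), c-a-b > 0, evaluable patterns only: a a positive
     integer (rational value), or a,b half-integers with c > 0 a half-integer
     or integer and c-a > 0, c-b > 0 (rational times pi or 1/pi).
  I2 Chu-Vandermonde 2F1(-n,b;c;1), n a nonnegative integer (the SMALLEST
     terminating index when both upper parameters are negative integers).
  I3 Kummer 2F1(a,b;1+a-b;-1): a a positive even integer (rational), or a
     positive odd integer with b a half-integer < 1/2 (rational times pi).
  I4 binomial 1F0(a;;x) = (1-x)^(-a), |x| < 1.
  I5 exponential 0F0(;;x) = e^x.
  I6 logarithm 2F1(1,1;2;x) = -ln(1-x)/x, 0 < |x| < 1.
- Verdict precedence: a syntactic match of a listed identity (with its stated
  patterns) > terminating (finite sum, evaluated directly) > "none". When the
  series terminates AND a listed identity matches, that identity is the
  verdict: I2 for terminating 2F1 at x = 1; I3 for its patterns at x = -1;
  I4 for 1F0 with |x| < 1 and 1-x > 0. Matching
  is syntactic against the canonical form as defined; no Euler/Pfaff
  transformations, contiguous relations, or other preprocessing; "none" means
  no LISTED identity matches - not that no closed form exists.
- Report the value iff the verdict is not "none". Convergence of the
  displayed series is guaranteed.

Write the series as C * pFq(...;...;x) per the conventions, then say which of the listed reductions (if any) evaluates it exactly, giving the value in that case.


At argument 1: a 2F1 with upper {-1/2, 1/2}, lower {5}, scaled by C = 7/11. Verdict: the half-integer Gauss pattern (I1) fires (x = 1; upper {-1/2, 1/2} half-integers, c = 5 in the evaluable pattern). Exact value: (32768/17325) / pi.

The tell: from the first term 7/11: (1)_k (prefactor 7/11) is k! itself.
Term ratio: r(k) = 1 * (k-1/2) (k+1/2) / [(k+5) (k+1)] ; factor over Q: parameters, x = 1, and C = 7/11.
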